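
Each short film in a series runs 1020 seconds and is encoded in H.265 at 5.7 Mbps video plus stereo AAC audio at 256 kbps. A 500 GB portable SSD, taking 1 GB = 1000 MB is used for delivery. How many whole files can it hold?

Audio: 256 kbps = 0.256 Mbps.
Total bitrate: 5.956 Mbps.
Per item: 5.956 Mbps × 1020 s = 6,075 Mb = 759.4 MB.
Capacity: 500 GB = 4,000,000 Mb; 658.42 items → 658 complete.

658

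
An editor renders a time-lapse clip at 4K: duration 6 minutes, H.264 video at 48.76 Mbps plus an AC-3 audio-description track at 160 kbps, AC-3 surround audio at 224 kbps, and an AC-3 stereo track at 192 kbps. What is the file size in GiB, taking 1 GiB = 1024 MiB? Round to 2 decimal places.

2.07 GiB

6 min = 360 s
Audio total: 160 + 224 + 192 = 576 kbps = 0.576 Mbps.
Total bitrate: 48.76 + 0.576 = 49.336 Mbps.
Stream data: 49.336 Mbps × 360 s = 17761.0 Mb.
17,761 Mb = 2,220,120,000 bytes ÷ 1,073,741,824 = 2.068 GiB.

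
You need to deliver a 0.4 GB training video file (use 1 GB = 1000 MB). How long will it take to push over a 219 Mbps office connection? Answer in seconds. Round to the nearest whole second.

File: 0.4 GB = 3200.0 Mb.
At 219 Mbps: 3200.0 / 219 = 14.6 s ≈ 14.6 seconds.

15 seconds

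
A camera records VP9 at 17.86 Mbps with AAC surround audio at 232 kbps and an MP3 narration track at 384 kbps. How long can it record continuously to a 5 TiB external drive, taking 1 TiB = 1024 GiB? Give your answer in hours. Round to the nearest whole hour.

661 hours

Audio total: 232 + 384 = 616 kbps = 0.616 Mbps.
Total bitrate: 17.86 + 0.616 = 18.476 Mbps.
Capacity: 5 TiB = 43,980,465 Mb.
Recording time: 43,980,465 / 18.476 = 2,380,411 s ≈ 661 hours.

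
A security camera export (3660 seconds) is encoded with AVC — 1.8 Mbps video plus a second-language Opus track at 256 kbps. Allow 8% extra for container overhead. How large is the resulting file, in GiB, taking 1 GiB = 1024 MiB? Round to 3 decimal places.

0.946 GiB

Audio: 256 kbps = 0.256 Mbps.
Total bitrate: 1.8 + 0.256 = 2.056 Mbps.
Stream data: 2.056 Mbps × 3660 s = 7525.0 Mb.
With 8% container overhead: ×1.08.
8,127 Mb = 1,015,869,600 bytes ÷ 1,073,741,824 = 0.9461 GiB.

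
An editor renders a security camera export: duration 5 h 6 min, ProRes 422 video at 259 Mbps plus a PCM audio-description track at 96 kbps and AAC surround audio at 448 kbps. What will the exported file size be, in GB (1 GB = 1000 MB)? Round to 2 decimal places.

5 h 6 min = 306 min = 18360 s
Audio total: 96 + 448 = 544 kbps = 0.544 Mbps.
Total bitrate: 259 + 0.544 = 259.544 Mbps.
Stream data: 259.544 Mbps × 18360 s = 4765227.8 Mb.
4,765,228 Mb ÷ 8 = 595,653 MB → 595.7 GB.

595.65 GB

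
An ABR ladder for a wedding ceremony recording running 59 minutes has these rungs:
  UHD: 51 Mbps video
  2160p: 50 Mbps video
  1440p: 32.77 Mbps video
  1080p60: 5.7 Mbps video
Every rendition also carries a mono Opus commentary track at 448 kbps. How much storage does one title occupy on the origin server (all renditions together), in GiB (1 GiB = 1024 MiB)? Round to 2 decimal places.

58.22 GiB

59 min = 3540 s
Audio: 448 kbps = 0.448 Mbps.
Sum of rendition bitrates: (51+0.448) + (50+0.448) + (32.77+0.448) + (5.7+0.448) = 141.262 Mbps.
× 3540 s = 500,067 Mb = 62,508 MB = 58.22 GiB.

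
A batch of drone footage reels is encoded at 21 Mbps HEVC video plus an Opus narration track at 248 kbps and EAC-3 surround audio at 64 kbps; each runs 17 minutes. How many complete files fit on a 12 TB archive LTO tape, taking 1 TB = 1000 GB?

17 min = 1020 s
Audio total: 248 + 64 = 312 kbps = 0.312 Mbps.
Total bitrate: 21.312 Mbps.
Per item: 21.312 Mbps × 1020 s = 21,738 Mb = 2,717 MB.
Capacity: 12 TB = 96,000,000 Mb; 4416.18 items → 4416 complete.

4416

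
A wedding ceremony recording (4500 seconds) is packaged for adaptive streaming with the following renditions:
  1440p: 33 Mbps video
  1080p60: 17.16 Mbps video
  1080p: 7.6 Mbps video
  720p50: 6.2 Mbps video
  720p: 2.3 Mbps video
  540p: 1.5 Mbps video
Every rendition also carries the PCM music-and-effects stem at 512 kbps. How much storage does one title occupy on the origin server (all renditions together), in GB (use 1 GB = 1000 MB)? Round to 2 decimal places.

Audio: 512 kbps = 0.512 Mbps.
Sum of rendition bitrates: (33+0.512) + (17.16+0.512) + (7.6+0.512) + (6.2+0.512) + (2.3+0.512) + (1.5+0.512) = 70.832 Mbps.
× 4500 s = 318,744 Mb = 39,843 MB = 39.84 GB.

39.84 GB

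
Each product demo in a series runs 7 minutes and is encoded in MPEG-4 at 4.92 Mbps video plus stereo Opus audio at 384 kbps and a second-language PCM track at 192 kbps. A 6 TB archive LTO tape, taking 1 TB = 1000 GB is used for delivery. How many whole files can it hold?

20794

7 min = 420 s
Audio total: 384 + 192 = 576 kbps = 0.576 Mbps.
Total bitrate: 5.496 Mbps.
Per item: 5.496 Mbps × 420 s = 2,308 Mb = 288.5 MB.
Capacity: 6 TB = 48,000,000 Mb; 20794.34 items → 20794 complete.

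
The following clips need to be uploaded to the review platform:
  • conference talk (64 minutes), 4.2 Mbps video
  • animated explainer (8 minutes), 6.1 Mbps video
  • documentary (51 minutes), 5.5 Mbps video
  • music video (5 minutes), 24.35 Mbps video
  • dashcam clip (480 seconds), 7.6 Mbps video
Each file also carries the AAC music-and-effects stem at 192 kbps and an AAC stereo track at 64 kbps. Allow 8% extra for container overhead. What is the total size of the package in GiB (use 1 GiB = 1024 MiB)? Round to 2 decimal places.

Audio total: 192 + 64 = 256 kbps = 0.256 Mbps.
conference talk: 4.456 Mbps × 3840 s × 1.08 = 18479.9 Mb
animated explainer: 6.356 Mbps × 480 s × 1.08 = 3295.0 Mb
documentary: 5.756 Mbps × 3060 s × 1.08 = 19022.4 Mb
music video: 24.606 Mbps × 300 s × 1.08 = 7972.3 Mb
dashcam clip: 7.856 Mbps × 480 s × 1.08 = 4072.6 Mb
Total: 52842.2 Mb = 6605.3 MB.
= 6.152 GiB.

6.15 GiB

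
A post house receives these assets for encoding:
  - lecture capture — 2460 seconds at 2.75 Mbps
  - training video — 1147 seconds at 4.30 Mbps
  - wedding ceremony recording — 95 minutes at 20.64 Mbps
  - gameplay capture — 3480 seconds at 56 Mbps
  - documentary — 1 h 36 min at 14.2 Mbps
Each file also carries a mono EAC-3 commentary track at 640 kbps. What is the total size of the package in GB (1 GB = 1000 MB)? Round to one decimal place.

52.2 GB

Audio: 640 kbps = 0.640 Mbps.
lecture capture: 3.390 Mbps × 2460 s = 8339.4 Mb
training video: 4.940 Mbps × 1147 s = 5666.2 Mb
wedding ceremony recording: 21.280 Mbps × 5700 s = 121296.0 Mb
gameplay capture: 56.640 Mbps × 3480 s = 197107.2 Mb
documentary: 14.840 Mbps × 5760 s = 85478.4 Mb
Total: 417887.2 Mb = 52235.9 MB.
= 52.24 GB.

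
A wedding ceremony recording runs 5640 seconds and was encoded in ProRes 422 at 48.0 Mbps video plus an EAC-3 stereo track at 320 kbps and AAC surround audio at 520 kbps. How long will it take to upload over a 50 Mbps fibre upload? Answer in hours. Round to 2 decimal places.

1.53 hours

Audio total: 320 + 520 = 840 kbps = 0.840 Mbps.
Total bitrate: 48.840 Mbps.
File: 48.840 Mbps × 5640 s = 275457.6 Mb.
At 50 Mbps: 275457.6 / 50 = 5509.2 s ≈ 1.53 hours.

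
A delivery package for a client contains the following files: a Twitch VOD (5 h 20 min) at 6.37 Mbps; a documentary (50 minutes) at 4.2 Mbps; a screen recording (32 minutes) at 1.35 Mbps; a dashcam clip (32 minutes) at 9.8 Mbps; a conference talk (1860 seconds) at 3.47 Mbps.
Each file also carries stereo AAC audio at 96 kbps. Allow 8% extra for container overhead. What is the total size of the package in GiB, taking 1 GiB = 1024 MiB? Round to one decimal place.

20.8 GiB

Audio: 96 kbps = 0.096 Mbps.
Twitch VOD: 6.466 Mbps × 19200 s × 1.08 = 134079.0 Mb
documentary: 4.296 Mbps × 3000 s × 1.08 = 13919.0 Mb
screen recording: 1.446 Mbps × 1920 s × 1.08 = 2998.4 Mb
dashcam clip: 9.896 Mbps × 1920 s × 1.08 = 20520.3 Mb
conference talk: 3.566 Mbps × 1860 s × 1.08 = 7163.4 Mb
Total: 178680.2 Mb = 22335.0 MB.
= 20.80 GiB.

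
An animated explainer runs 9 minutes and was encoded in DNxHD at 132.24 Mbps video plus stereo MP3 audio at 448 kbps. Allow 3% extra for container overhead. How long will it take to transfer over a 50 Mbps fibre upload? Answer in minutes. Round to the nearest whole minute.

9 min = 540 s
Audio: 448 kbps = 0.448 Mbps.
Total bitrate: 132.688 Mbps.
File: 132.688 Mbps × 540 s = 71651.5 Mb.
With 3% container overhead: ×1.03. → 73801.1 Mb.
At 50 Mbps: 73801.1 / 50 = 1476.0 s ≈ 24.6 minutes.

25 minutes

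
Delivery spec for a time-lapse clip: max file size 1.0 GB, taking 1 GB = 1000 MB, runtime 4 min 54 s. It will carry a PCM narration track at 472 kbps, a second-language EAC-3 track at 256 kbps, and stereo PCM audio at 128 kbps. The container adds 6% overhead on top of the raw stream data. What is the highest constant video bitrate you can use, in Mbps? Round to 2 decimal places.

24.81 Mbps

Budget: 1.0 GB = 8000.0 Mb.
Stream payload after overhead: 8000.0 / 1.06 = 7547.2 Mb.
4 min 54 s = 294 s
Total bitrate budget: 7547.2 Mb / 294 s = 25.671 Mbps.
Audio total: 472 + 256 + 128 = 856 kbps = 0.856 Mbps.
Video: 25.671 − 0.856 = 24.815 Mbps.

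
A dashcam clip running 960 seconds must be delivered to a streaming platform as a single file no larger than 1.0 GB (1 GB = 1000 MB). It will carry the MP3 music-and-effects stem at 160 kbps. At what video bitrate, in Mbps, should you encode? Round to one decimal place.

Budget: 1.0 GB = 8000.0 Mb.
Total bitrate budget: 8000.0 Mb / 960 s = 8.333 Mbps.
Audio: 160 kbps = 0.160 Mbps.
Video: 8.333 − 0.160 = 8.173 Mbps.

8.2 Mbps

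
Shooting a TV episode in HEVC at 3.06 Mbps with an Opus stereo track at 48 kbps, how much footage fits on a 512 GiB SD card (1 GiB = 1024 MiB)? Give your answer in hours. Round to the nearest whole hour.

393 hours

Audio: 48 kbps = 0.048 Mbps.
Total bitrate: 3.06 + 0.048 = 3.108 Mbps.
Capacity: 512 GiB = 4,398,047 Mb.
Recording time: 4,398,047 / 3.108 = 1,415,073 s ≈ 393 hours.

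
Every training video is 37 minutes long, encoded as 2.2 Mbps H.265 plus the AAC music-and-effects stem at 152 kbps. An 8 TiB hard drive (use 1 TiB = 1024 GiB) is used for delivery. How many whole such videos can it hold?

37 min = 2220 s
Audio: 152 kbps = 0.152 Mbps.
Total bitrate: 2.352 Mbps.
Per item: 2.352 Mbps × 2220 s = 5,221 Mb = 652.7 MB.
Capacity: 8 TiB = 70,368,744 Mb; 13476.88 items → 13476 complete.

13476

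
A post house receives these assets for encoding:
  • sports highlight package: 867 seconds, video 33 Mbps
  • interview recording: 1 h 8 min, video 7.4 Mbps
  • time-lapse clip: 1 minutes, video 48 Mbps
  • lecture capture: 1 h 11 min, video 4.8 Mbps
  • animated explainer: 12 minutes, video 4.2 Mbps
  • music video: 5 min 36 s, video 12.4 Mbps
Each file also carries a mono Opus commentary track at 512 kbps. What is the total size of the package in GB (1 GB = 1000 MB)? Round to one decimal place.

11.8 GB

Audio: 512 kbps = 0.512 Mbps.
sports highlight package: 33.512 Mbps × 867 s = 29054.9 Mb
interview recording: 7.912 Mbps × 4080 s = 32281.0 Mb
time-lapse clip: 48.512 Mbps × 60 s = 2910.7 Mb
lecture capture: 5.312 Mbps × 4260 s = 22629.1 Mb
animated explainer: 4.712 Mbps × 720 s = 3392.6 Mb
music video: 12.912 Mbps × 336 s = 4338.4 Mb
Total: 94606.8 Mb = 11825.8 MB.
= 11.83 GB.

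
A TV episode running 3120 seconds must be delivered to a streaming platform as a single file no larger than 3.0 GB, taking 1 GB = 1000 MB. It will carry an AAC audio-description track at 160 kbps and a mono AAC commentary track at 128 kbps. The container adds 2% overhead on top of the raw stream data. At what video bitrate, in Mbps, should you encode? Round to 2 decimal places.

7.25 Mbps

Budget: 3.0 GB = 24000.0 Mb.
Stream payload after overhead: 24000.0 / 1.02 = 23529.4 Mb.
Total bitrate budget: 23529.4 Mb / 3120 s = 7.541 Mbps.
Audio total: 160 + 128 = 288 kbps = 0.288 Mbps.
Video: 7.541 − 0.288 = 7.253 Mbps.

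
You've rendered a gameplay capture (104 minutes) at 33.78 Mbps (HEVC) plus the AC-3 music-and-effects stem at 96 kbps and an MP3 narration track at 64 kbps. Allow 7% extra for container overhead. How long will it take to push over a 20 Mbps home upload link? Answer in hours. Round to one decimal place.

104 min = 6240 s
Audio total: 96 + 64 = 160 kbps = 0.160 Mbps.
Total bitrate: 33.940 Mbps.
File: 33.940 Mbps × 6240 s = 211785.6 Mb.
With 7% container overhead: ×1.07. → 226610.6 Mb.
At 20 Mbps: 226610.6 / 20 = 11330.5 s ≈ 3.15 hours.

3.1 hours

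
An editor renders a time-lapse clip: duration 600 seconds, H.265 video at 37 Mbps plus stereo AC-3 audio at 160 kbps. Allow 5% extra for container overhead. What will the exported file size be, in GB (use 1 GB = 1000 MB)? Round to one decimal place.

Audio: 160 kbps = 0.160 Mbps.
Total bitrate: 37 + 0.160 = 37.160 Mbps.
Stream data: 37.160 Mbps × 600 s = 22296.0 Mb.
With 5% container overhead: ×1.05.
23,411 Mb ÷ 8 = 2,926 MB → 2.926 GB.

2.9 GB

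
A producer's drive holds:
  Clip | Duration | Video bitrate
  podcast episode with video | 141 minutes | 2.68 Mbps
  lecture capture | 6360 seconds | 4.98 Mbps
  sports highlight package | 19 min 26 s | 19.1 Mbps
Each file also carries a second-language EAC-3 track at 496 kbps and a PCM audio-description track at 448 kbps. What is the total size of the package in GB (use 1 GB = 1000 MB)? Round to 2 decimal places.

Audio total: 496 + 448 = 944 kbps = 0.944 Mbps.
podcast episode with video: 3.624 Mbps × 8460 s = 30659.0 Mb
lecture capture: 5.924 Mbps × 6360 s = 37676.6 Mb
sports highlight package: 20.044 Mbps × 1166 s = 23371.3 Mb
Total: 91707.0 Mb = 11463.4 MB.
= 11.46 GB.

11.46 GB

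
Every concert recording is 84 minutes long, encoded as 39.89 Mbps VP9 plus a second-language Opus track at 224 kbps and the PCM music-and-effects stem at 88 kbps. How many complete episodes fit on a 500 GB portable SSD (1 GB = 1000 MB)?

84 min = 5040 s
Audio total: 224 + 88 = 312 kbps = 0.312 Mbps.
Total bitrate: 40.202 Mbps.
Per item: 40.202 Mbps × 5040 s = 202,618 Mb = 25,327 MB.
Capacity: 500 GB = 4,000,000 Mb; 19.74 items → 19 complete.

19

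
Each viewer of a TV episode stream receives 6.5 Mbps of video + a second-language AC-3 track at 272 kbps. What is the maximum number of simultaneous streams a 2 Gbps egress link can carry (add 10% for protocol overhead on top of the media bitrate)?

Audio: 272 kbps = 0.272 Mbps.
Per-viewer media rate: 6.772 Mbps.
On the wire with 10% overhead: 7.449 Mbps.
2 Gbps = 2,000 Mbps; 2,000 / 7.449 = 268.49 → 268 viewers.

268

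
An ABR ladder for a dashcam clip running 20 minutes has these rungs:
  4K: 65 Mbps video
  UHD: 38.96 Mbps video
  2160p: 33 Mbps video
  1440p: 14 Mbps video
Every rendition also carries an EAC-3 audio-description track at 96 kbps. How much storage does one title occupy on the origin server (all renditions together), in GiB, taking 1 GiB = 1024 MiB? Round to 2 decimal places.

21.14 GiB

20 min = 1200 s
Audio: 96 kbps = 0.096 Mbps.
Sum of rendition bitrates: (65+0.096) + (38.96+0.096) + (33+0.096) + (14+0.096) = 151.344 Mbps.
× 1200 s = 181,613 Mb = 22,702 MB = 21.14 GiB.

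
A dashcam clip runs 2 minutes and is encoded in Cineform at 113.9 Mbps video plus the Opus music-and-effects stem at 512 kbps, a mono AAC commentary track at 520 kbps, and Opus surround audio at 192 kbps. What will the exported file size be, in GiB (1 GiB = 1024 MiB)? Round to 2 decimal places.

2 min = 120 s
Audio total: 512 + 520 + 192 = 1224 kbps = 1.224 Mbps.
Total bitrate: 113.9 + 1.224 = 115.124 Mbps.
Stream data: 115.124 Mbps × 120 s = 13814.9 Mb.
13,815 Mb = 1,726,860,000 bytes ÷ 1,073,741,824 = 1.608 GiB.

1.61 GiB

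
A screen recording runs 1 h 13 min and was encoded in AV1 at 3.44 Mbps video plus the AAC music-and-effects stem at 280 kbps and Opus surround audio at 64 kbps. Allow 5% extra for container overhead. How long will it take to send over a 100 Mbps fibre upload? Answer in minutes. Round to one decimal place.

2.9 minutes

1 h 13 min = 73 min = 4380 s
Audio total: 280 + 64 = 344 kbps = 0.344 Mbps.
Total bitrate: 3.784 Mbps.
File: 3.784 Mbps × 4380 s = 16573.9 Mb.
With 5% container overhead: ×1.05. → 17402.6 Mb.
At 100 Mbps: 17402.6 / 100 = 174.0 s ≈ 2.9 minutes.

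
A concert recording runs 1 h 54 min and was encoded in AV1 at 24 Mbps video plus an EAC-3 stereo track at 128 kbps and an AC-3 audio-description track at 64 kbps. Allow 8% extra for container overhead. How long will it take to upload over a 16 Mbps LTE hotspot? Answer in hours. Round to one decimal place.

3.1 hours

1 h 54 min = 114 min = 6840 s
Audio total: 128 + 64 = 192 kbps = 0.192 Mbps.
Total bitrate: 24.192 Mbps.
File: 24.192 Mbps × 6840 s = 165473.3 Mb.
With 8% container overhead: ×1.08. → 178711.1 Mb.
At 16 Mbps: 178711.1 / 16 = 11169.4 s ≈ 3.1 hours.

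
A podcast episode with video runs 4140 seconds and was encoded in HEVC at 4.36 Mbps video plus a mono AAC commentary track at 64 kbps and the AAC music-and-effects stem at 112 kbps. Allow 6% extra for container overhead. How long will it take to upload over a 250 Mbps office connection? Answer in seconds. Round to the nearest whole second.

80 seconds

Audio total: 64 + 112 = 176 kbps = 0.176 Mbps.
Total bitrate: 4.536 Mbps.
File: 4.536 Mbps × 4140 s = 18779.0 Mb.
With 6% container overhead: ×1.06. → 19905.8 Mb.
At 250 Mbps: 19905.8 / 250 = 79.6 s ≈ 79.6 seconds.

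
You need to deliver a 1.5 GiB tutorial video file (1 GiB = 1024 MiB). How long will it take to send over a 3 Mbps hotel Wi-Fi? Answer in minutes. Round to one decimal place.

File: 1.5 GiB = 12884.9 Mb.
At 3 Mbps: 12884.9 / 3 = 4295.0 s ≈ 71.6 minutes.

71.6 minutes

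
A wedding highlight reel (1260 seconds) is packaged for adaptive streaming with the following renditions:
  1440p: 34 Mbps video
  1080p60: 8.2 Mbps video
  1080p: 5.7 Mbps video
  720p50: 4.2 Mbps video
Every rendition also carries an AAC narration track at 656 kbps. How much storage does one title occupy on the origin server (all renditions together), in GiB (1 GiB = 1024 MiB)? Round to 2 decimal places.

Audio: 656 kbps = 0.656 Mbps.
Sum of rendition bitrates: (34+0.656) + (8.2+0.656) + (5.7+0.656) + (4.2+0.656) = 54.724 Mbps.
× 1260 s = 68,952 Mb = 8,619 MB = 8.027 GiB.

8.03 GiB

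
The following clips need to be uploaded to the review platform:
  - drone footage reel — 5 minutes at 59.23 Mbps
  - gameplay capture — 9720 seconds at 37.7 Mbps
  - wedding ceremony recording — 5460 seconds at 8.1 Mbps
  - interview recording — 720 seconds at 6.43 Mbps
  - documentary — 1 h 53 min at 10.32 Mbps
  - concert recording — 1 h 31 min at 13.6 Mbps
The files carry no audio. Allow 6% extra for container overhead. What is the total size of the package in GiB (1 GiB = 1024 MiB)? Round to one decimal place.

71.2 GiB

drone footage reel: 59.230 Mbps × 300 s × 1.06 = 18835.1 Mb
gameplay capture: 37.700 Mbps × 9720 s × 1.06 = 388430.6 Mb
wedding ceremony recording: 8.100 Mbps × 5460 s × 1.06 = 46879.6 Mb
interview recording: 6.430 Mbps × 720 s × 1.06 = 4907.4 Mb
documentary: 10.320 Mbps × 6780 s × 1.06 = 74167.8 Mb
concert recording: 13.600 Mbps × 5460 s × 1.06 = 78711.4 Mb
Total: 611931.9 Mb = 76491.5 MB.
= 71.24 GiB.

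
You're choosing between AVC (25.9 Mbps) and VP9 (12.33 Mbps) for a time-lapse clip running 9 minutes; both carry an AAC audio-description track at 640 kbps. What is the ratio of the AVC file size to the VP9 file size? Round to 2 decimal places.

2.05

9 min = 540 s
Audio: 640 kbps = 0.640 Mbps.
AVC: 26.540 Mbps × 540 s = 14331.6 Mb = 1.791 GB.
VP9: 12.970 Mbps × 540 s = 7003.8 Mb = 0.875 GB.
Ratio: 1.791 / 0.875 = 2.046.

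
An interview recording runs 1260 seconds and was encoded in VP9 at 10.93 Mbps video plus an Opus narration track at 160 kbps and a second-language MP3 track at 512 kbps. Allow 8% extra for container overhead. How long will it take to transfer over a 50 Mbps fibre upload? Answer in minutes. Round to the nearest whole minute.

5 minutes

Audio total: 160 + 512 = 672 kbps = 0.672 Mbps.
Total bitrate: 11.602 Mbps.
File: 11.602 Mbps × 1260 s = 14618.5 Mb.
With 8% container overhead: ×1.08. → 15788.0 Mb.
At 50 Mbps: 15788.0 / 50 = 315.8 s ≈ 5.26 minutes.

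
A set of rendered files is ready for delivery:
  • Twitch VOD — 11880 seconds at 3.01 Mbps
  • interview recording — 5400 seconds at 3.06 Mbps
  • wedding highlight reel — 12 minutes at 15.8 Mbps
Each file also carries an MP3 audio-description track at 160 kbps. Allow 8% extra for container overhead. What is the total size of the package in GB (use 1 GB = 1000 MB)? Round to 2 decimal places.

Audio: 160 kbps = 0.160 Mbps.
Twitch VOD: 3.170 Mbps × 11880 s × 1.08 = 40672.4 Mb
interview recording: 3.220 Mbps × 5400 s × 1.08 = 18779.0 Mb
wedding highlight reel: 15.960 Mbps × 720 s × 1.08 = 12410.5 Mb
Total: 71861.9 Mb = 8982.7 MB.
= 8.983 GB.

8.98 GB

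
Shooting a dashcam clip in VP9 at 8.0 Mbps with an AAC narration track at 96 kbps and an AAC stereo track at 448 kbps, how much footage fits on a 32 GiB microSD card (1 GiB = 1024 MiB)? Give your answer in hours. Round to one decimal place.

Audio total: 96 + 448 = 544 kbps = 0.544 Mbps.
Total bitrate: 8.0 + 0.544 = 8.544 Mbps.
Capacity: 32 GiB = 274,878 Mb.
Recording time: 274,878 / 8.544 = 32,172 s ≈ 8.94 hours.

8.9 hours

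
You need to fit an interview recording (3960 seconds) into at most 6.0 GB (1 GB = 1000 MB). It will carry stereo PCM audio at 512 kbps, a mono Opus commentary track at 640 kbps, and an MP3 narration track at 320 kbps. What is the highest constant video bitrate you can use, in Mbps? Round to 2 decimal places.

10.65 Mbps

Budget: 6.0 GB = 48000.0 Mb.
Total bitrate budget: 48000.0 Mb / 3960 s = 12.121 Mbps.
Audio total: 512 + 640 + 320 = 1472 kbps = 1.472 Mbps.
Video: 12.121 − 1.472 = 10.649 Mbps.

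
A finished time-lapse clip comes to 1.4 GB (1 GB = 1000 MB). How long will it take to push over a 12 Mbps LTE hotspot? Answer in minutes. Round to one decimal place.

15.6 minutes

File: 1.4 GB = 11200.0 Mb.
At 12 Mbps: 11200.0 / 12 = 933.3 s ≈ 15.6 minutes.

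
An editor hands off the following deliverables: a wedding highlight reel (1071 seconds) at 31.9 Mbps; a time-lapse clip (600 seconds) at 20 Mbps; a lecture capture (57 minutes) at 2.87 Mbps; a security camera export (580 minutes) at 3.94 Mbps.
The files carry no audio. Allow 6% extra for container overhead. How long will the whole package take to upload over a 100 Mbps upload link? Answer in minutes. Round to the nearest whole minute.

wedding highlight reel: 31.900 Mbps × 1071 s × 1.06 = 36214.8 Mb
time-lapse clip: 20.000 Mbps × 600 s × 1.06 = 12720.0 Mb
lecture capture: 2.870 Mbps × 3420 s × 1.06 = 10404.3 Mb
security camera export: 3.940 Mbps × 34800 s × 1.06 = 145338.7 Mb
Total: 204677.8 Mb = 25584.7 MB.
At 100 Mbps: 204677.8 / 100 = 2047 s ≈ 34.1 minutes.

34 minutes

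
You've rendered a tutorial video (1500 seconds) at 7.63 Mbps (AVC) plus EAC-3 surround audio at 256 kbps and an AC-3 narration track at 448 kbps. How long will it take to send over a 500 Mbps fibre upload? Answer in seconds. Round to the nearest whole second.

25 seconds

Audio total: 256 + 448 = 704 kbps = 0.704 Mbps.
Total bitrate: 8.334 Mbps.
File: 8.334 Mbps × 1500 s = 12501.0 Mb.
At 500 Mbps: 12501.0 / 500 = 25.0 s ≈ 25 seconds.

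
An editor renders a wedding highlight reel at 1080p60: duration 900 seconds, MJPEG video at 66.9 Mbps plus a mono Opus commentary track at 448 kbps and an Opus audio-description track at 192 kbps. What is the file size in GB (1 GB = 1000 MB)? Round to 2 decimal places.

7.60 GB

Audio total: 448 + 192 = 640 kbps = 0.640 Mbps.
Total bitrate: 66.9 + 0.640 = 67.540 Mbps.
Stream data: 67.540 Mbps × 900 s = 60786.0 Mb.
60,786 Mb ÷ 8 = 7,598 MB → 7.598 GB.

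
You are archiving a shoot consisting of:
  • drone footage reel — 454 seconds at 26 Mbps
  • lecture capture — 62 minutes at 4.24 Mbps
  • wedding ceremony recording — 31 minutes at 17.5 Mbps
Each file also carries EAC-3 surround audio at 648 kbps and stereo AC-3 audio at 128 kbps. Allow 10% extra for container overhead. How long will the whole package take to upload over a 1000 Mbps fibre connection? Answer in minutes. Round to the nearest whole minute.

Audio total: 648 + 128 = 776 kbps = 0.776 Mbps.
drone footage reel: 26.776 Mbps × 454 s × 1.10 = 13371.9 Mb
lecture capture: 5.016 Mbps × 3720 s × 1.10 = 20525.5 Mb
wedding ceremony recording: 18.276 Mbps × 1860 s × 1.10 = 37392.7 Mb
Total: 71290.1 Mb = 8911.3 MB.
At 1000 Mbps: 71290.1 / 1000 = 71 s ≈ 1.19 minutes.

1 minutes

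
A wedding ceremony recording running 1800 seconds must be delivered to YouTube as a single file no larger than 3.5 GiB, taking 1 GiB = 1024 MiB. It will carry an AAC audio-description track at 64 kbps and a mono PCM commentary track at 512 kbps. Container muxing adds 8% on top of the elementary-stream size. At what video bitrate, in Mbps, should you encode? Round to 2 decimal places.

Budget: 3.5 GiB = 30064.8 Mb.
Stream payload after overhead: 30064.8 / 1.08 = 27837.8 Mb.
Total bitrate budget: 27837.8 Mb / 1800 s = 15.465 Mbps.
Audio total: 64 + 512 = 576 kbps = 0.576 Mbps.
Video: 15.465 − 0.576 = 14.889 Mbps.

14.89 Mbps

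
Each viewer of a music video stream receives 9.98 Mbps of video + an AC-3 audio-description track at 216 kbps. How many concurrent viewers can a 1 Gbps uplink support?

98

Audio: 216 kbps = 0.216 Mbps.
Per-viewer media rate: 10.196 Mbps.
1 Gbps = 1,000 Mbps; 1,000 / 10.196 = 98.08 → 98 viewers.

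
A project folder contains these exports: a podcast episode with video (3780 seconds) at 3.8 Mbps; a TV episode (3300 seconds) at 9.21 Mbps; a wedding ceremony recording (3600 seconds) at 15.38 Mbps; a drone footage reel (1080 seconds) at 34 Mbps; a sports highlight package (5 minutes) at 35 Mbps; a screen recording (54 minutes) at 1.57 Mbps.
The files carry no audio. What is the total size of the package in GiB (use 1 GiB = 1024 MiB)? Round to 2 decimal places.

17.75 GiB

podcast episode with video: 3.800 Mbps × 3780 s = 14364.0 Mb
TV episode: 9.210 Mbps × 3300 s = 30393.0 Mb
wedding ceremony recording: 15.380 Mbps × 3600 s = 55368.0 Mb
drone footage reel: 34.000 Mbps × 1080 s = 36720.0 Mb
sports highlight package: 35.000 Mbps × 300 s = 10500.0 Mb
screen recording: 1.570 Mbps × 3240 s = 5086.8 Mb
Total: 152431.8 Mb = 19054.0 MB.
= 17.75 GiB.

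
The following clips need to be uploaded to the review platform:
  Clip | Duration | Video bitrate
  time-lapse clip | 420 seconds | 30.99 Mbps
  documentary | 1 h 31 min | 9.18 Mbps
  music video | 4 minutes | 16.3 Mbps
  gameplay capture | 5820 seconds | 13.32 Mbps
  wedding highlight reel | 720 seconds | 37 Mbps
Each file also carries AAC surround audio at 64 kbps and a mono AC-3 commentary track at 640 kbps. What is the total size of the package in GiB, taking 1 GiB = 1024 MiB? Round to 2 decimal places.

Audio total: 64 + 640 = 704 kbps = 0.704 Mbps.
time-lapse clip: 31.694 Mbps × 420 s = 13311.5 Mb
documentary: 9.884 Mbps × 5460 s = 53966.6 Mb
music video: 17.004 Mbps × 240 s = 4081.0 Mb
gameplay capture: 14.024 Mbps × 5820 s = 81619.7 Mb
wedding highlight reel: 37.704 Mbps × 720 s = 27146.9 Mb
Total: 180125.6 Mb = 22515.7 MB.
= 20.97 GiB.

20.97 GiB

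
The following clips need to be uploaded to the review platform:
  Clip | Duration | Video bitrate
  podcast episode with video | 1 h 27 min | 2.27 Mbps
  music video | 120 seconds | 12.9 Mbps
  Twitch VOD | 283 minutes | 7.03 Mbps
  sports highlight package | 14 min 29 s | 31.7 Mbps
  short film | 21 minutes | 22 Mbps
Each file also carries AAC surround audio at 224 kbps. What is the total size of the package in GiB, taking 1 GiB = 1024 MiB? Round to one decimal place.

Audio: 224 kbps = 0.224 Mbps.
podcast episode with video: 2.494 Mbps × 5220 s = 13018.7 Mb
music video: 13.124 Mbps × 120 s = 1574.9 Mb
Twitch VOD: 7.254 Mbps × 16980 s = 123172.9 Mb
sports highlight package: 31.924 Mbps × 869 s = 27742.0 Mb
short film: 22.224 Mbps × 1260 s = 28002.2 Mb
Total: 193510.7 Mb = 24188.8 MB.
= 22.53 GiB.

22.5 GiB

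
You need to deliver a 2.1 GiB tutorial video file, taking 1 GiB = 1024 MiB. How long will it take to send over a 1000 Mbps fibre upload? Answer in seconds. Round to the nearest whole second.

File: 2.1 GiB = 18038.9 Mb.
At 1000 Mbps: 18038.9 / 1000 = 18.0 s ≈ 18 seconds.

18 seconds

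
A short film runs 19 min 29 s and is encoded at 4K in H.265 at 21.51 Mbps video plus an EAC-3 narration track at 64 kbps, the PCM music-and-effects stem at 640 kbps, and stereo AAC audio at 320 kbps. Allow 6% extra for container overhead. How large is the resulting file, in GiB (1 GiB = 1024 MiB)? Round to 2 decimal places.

3.25 GiB

19 min 29 s = 1169 s
Audio total: 64 + 640 + 320 = 1024 kbps = 1.024 Mbps.
Total bitrate: 21.51 + 1.024 = 22.534 Mbps.
Stream data: 22.534 Mbps × 1169 s = 26342.2 Mb.
With 6% container overhead: ×1.06.
27,923 Mb = 3,490,347,595 bytes ÷ 1,073,741,824 = 3.251 GiB.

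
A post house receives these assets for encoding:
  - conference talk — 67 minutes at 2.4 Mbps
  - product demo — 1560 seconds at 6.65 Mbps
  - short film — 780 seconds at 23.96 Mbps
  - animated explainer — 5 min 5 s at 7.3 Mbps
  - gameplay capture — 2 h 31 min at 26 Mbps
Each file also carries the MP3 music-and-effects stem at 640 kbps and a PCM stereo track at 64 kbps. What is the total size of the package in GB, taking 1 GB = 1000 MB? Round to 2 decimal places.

35.95 GB

Audio total: 640 + 64 = 704 kbps = 0.704 Mbps.
conference talk: 3.104 Mbps × 4020 s = 12478.1 Mb
product demo: 7.354 Mbps × 1560 s = 11472.2 Mb
short film: 24.664 Mbps × 780 s = 19237.9 Mb
animated explainer: 8.004 Mbps × 305 s = 2441.2 Mb
gameplay capture: 26.704 Mbps × 9060 s = 241938.2 Mb
Total: 287567.7 Mb = 35946.0 MB.
= 35.95 GB.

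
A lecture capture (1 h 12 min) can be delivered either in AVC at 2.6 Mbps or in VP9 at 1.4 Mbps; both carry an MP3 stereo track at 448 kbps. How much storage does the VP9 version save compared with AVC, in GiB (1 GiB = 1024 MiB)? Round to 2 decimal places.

1 h 12 min = 72 min = 4320 s
Audio: 448 kbps = 0.448 Mbps.
AVC: 3.048 Mbps × 4320 s = 13167.4 Mb = 1.533 GiB.
VP9: 1.848 Mbps × 4320 s = 7983.4 Mb = 0.929 GiB.
Saving: 1.533 − 0.929 = 0.603 GiB.

0.60 GiB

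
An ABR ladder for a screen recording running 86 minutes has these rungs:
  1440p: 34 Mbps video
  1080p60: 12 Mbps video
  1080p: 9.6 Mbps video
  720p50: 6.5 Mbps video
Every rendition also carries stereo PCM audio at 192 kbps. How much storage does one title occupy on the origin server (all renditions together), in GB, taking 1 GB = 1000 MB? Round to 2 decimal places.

86 min = 5160 s
Audio: 192 kbps = 0.192 Mbps.
Sum of rendition bitrates: (34+0.192) + (12+0.192) + (9.6+0.192) + (6.5+0.192) = 62.868 Mbps.
× 5160 s = 324,399 Mb = 40,550 MB = 40.55 GB.

40.55 GB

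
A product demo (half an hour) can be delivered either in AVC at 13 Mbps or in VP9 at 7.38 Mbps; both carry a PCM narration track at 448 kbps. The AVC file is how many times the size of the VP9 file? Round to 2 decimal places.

1.72

30 min = 1800 s
Audio: 448 kbps = 0.448 Mbps.
AVC: 13.448 Mbps × 1800 s = 24206.4 Mb = 2.818 GiB.
VP9: 7.828 Mbps × 1800 s = 14090.4 Mb = 1.640 GiB.
Ratio: 2.818 / 1.640 = 1.718.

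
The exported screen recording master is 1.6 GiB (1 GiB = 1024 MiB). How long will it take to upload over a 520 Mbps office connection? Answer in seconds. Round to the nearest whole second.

File: 1.6 GiB = 13743.9 Mb.
At 520 Mbps: 13743.9 / 520 = 26.4 s ≈ 26.4 seconds.

26 seconds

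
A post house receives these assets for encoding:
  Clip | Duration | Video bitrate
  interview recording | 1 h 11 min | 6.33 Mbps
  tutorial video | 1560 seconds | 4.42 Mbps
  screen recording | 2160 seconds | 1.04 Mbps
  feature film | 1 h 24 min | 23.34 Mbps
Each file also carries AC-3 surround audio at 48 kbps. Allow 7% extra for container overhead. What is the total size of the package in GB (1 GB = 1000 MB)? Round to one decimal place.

20.6 GB

Audio: 48 kbps = 0.048 Mbps.
interview recording: 6.378 Mbps × 4260 s × 1.07 = 29072.2 Mb
tutorial video: 4.468 Mbps × 1560 s × 1.07 = 7458.0 Mb
screen recording: 1.088 Mbps × 2160 s × 1.07 = 2514.6 Mb
feature film: 23.388 Mbps × 5040 s × 1.07 = 126126.8 Mb
Total: 165171.6 Mb = 20646.4 MB.
= 20.65 GB.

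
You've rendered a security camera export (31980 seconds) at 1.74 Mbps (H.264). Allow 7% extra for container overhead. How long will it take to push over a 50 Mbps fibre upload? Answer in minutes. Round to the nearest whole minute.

File: 1.740 Mbps × 31980 s = 55645.2 Mb.
With 7% container overhead: ×1.07. → 59540.4 Mb.
At 50 Mbps: 59540.4 / 50 = 1190.8 s ≈ 19.8 minutes.

20 minutes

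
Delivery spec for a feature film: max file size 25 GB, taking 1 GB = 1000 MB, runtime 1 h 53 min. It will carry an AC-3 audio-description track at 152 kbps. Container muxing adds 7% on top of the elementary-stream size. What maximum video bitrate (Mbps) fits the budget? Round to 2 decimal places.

27.42 Mbps

Budget: 25 GB = 200000.0 Mb.
Stream payload after overhead: 200000.0 / 1.07 = 186915.9 Mb.
1 h 53 min = 113 min = 6780 s
Total bitrate budget: 186915.9 Mb / 6780 s = 27.569 Mbps.
Audio: 152 kbps = 0.152 Mbps.
Video: 27.569 − 0.152 = 27.417 Mbps.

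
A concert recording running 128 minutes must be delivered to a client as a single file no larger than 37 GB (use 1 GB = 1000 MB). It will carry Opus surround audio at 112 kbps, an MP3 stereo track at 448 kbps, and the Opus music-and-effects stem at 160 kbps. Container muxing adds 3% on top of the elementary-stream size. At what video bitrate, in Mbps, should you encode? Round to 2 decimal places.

36.70 Mbps

Budget: 37 GB = 296000.0 Mb.
Stream payload after overhead: 296000.0 / 1.03 = 287378.6 Mb.
128 min = 7680 s
Total bitrate budget: 287378.6 Mb / 7680 s = 37.419 Mbps.
Audio total: 112 + 448 + 160 = 720 kbps = 0.720 Mbps.
Video: 37.419 − 0.720 = 36.699 Mbps.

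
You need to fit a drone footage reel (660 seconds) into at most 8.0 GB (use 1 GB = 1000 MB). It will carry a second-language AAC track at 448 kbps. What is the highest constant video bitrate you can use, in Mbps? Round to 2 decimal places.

96.52 Mbps

Budget: 8.0 GB = 64000.0 Mb.
Total bitrate budget: 64000.0 Mb / 660 s = 96.970 Mbps.
Audio: 448 kbps = 0.448 Mbps.
Video: 96.970 − 0.448 = 96.522 Mbps.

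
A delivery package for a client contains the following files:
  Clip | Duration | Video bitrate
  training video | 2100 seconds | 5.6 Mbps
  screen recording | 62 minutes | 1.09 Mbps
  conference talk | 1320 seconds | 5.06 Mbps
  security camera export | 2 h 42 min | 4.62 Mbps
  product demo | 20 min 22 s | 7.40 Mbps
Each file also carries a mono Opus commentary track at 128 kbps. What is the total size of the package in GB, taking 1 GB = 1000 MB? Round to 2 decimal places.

9.84 GB

Audio: 128 kbps = 0.128 Mbps.
training video: 5.728 Mbps × 2100 s = 12028.8 Mb
screen recording: 1.218 Mbps × 3720 s = 4531.0 Mb
conference talk: 5.188 Mbps × 1320 s = 6848.2 Mb
security camera export: 4.748 Mbps × 9720 s = 46150.6 Mb
product demo: 7.528 Mbps × 1222 s = 9199.2 Mb
Total: 78757.7 Mb = 9844.7 MB.
= 9.845 GB.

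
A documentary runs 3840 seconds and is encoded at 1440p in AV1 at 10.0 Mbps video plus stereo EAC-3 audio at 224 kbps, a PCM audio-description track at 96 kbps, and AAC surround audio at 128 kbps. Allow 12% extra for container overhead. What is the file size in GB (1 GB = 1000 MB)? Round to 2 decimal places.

5.62 GB

Audio total: 224 + 96 + 128 = 448 kbps = 0.448 Mbps.
Total bitrate: 10.0 + 0.448 = 10.448 Mbps.
Stream data: 10.448 Mbps × 3840 s = 40120.3 Mb.
With 12% container overhead: ×1.12.
44,935 Mb ÷ 8 = 5,617 MB → 5.617 GB.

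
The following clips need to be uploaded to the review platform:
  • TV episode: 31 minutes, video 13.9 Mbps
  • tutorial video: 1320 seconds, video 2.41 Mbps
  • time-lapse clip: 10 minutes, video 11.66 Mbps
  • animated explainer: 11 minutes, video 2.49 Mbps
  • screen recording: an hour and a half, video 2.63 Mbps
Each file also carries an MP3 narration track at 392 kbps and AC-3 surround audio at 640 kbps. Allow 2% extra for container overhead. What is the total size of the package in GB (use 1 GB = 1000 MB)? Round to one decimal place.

Audio total: 392 + 640 = 1032 kbps = 1.032 Mbps.
TV episode: 14.932 Mbps × 1860 s × 1.02 = 28329.0 Mb
tutorial video: 3.442 Mbps × 1320 s × 1.02 = 4634.3 Mb
time-lapse clip: 12.692 Mbps × 600 s × 1.02 = 7767.5 Mb
animated explainer: 3.522 Mbps × 660 s × 1.02 = 2371.0 Mb
screen recording: 3.662 Mbps × 5400 s × 1.02 = 20170.3 Mb
Total: 63272.1 Mb = 7909.0 MB.
= 7.909 GB.

7.9 GB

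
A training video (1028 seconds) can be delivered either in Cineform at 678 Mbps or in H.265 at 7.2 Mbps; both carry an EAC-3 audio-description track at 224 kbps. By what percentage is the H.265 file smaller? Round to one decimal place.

Audio: 224 kbps = 0.224 Mbps.
Cineform: 678.224 Mbps × 1028 s = 697214.3 Mb = 87.152 GB.
H.265: 7.424 Mbps × 1028 s = 7631.9 Mb = 0.954 GB.
Reduction: (1 − 0.954/87.152) × 100 = 98.91%.

98.9%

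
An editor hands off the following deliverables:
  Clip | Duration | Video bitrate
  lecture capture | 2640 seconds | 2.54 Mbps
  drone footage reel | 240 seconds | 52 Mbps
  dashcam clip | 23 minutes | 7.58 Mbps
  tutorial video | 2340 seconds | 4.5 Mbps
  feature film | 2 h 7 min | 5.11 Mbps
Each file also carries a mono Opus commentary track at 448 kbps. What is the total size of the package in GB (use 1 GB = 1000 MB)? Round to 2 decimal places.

Audio: 448 kbps = 0.448 Mbps.
lecture capture: 2.988 Mbps × 2640 s = 7888.3 Mb
drone footage reel: 52.448 Mbps × 240 s = 12587.5 Mb
dashcam clip: 8.028 Mbps × 1380 s = 11078.6 Mb
tutorial video: 4.948 Mbps × 2340 s = 11578.3 Mb
feature film: 5.558 Mbps × 7620 s = 42352.0 Mb
Total: 85484.8 Mb = 10685.6 MB.
= 10.69 GB.

10.69 GB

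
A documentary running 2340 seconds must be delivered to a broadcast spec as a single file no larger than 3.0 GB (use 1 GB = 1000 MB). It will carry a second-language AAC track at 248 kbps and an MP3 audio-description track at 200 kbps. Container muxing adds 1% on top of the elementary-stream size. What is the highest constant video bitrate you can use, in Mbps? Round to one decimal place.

9.7 Mbps

Budget: 3.0 GB = 24000.0 Mb.
Stream payload after overhead: 24000.0 / 1.01 = 23762.4 Mb.
Total bitrate budget: 23762.4 Mb / 2340 s = 10.155 Mbps.
Audio total: 248 + 200 = 448 kbps = 0.448 Mbps.
Video: 10.155 − 0.448 = 9.707 Mbps.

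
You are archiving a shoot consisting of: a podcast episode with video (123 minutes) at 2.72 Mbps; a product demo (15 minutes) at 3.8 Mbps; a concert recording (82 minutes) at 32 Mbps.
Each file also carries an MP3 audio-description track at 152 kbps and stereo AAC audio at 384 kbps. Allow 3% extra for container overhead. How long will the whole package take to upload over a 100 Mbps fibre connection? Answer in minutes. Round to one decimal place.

Audio total: 152 + 384 = 536 kbps = 0.536 Mbps.
podcast episode with video: 3.256 Mbps × 7380 s × 1.03 = 24750.2 Mb
product demo: 4.336 Mbps × 900 s × 1.03 = 4019.5 Mb
concert recording: 32.536 Mbps × 4920 s × 1.03 = 164879.4 Mb
Total: 193649.1 Mb = 24206.1 MB.
At 100 Mbps: 193649.1 / 100 = 1936 s ≈ 32.3 minutes.

32.3 minutes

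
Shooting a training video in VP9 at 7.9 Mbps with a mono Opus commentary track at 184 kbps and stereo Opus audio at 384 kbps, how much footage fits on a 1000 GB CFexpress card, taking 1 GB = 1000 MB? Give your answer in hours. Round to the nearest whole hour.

Audio total: 184 + 384 = 568 kbps = 0.568 Mbps.
Total bitrate: 7.9 + 0.568 = 8.468 Mbps.
Capacity: 1000 GB = 8,000,000 Mb.
Recording time: 8,000,000 / 8.468 = 944,733 s ≈ 262 hours.

262 hours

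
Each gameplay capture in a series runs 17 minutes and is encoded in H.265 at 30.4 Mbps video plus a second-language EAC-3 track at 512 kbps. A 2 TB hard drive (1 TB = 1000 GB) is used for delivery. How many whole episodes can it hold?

17 min = 1020 s
Audio: 512 kbps = 0.512 Mbps.
Total bitrate: 30.912 Mbps.
Per item: 30.912 Mbps × 1020 s = 31,530 Mb = 3,941 MB.
Capacity: 2 TB = 16,000,000 Mb; 507.45 items → 507 complete.

507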